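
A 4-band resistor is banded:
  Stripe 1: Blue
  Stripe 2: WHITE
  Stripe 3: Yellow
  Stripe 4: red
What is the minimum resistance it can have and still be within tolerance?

676200 Ω

Blue → 6 (first significant figure)
White → 9 (second significant figure)
Yellow → ×10^4 multiplier
Red → ±2% tolerance
69 × 10000 = 690000 Ω
Minimum = 690000 × (1 − 2/100) = 676200 Ω.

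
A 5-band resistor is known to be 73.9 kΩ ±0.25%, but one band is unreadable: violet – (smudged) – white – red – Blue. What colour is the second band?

73900 Ω = 739 × 10^2.
The second band gives digit 3 of the significand, and 3 is orange.

orange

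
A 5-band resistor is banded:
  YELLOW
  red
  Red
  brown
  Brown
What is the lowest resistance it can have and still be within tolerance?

4177.8 Ω

Yellow → 4 (first significant figure)
Red → 2 (second significant figure)
Red → 2 (third significant figure)
Brown → ×10 multiplier
Brown → ±1% tolerance
422 × 10 = 4220 Ω
Lowest = 4220 × (1 − 1/100) = 4177.8 Ω.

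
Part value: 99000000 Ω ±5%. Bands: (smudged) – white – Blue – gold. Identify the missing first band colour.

99000000 Ω = 99 × 10^6.
The first band gives digit 9 of the significand, and 9 is white.

white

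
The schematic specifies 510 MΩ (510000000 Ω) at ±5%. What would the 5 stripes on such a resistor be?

510000000 Ω = 510 × 10^6.
5 → green
1 → brown
0 → black
Multiplier 10^6 → blue.
±5% tolerance → gold.

green, brown, black, blue, gold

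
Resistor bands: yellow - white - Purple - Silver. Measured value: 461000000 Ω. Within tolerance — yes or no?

Yellow → 4 (first significant figure)
White → 9 (second significant figure)
Violet → ×10^7 multiplier
Silver → ±10% tolerance
49 × 10000000 = 490000000 Ω
Allowed range: 441000000 Ω to 539000000 Ω.
461000000 Ω lies inside that range.

yes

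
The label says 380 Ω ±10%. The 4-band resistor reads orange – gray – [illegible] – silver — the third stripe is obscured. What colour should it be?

brown

380 Ω = 38 × 10^1.
The third band is the multiplier, 10^1, which is brown.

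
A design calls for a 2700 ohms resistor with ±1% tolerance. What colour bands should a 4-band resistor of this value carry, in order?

2700 Ω = 27 × 10^2.
2 → red
7 → violet
Multiplier 10^2 → red.
±1% tolerance → brown.

red, violet, red, brown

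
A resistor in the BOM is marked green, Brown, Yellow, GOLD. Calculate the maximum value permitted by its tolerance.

535500 Ω

Green → 5 (first significant figure)
Brown → 1 (second significant figure)
Yellow → ×10^4 multiplier
Gold → ±5% tolerance
51 × 10000 = 510000 Ω
Maximum = 510000 × (1 + 5/100) = 535500 Ω.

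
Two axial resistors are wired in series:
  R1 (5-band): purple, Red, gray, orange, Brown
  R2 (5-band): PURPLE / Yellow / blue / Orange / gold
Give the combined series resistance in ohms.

R1: violet, red, grey → 728; orange ×10^3 → 728000 Ω.
R2: violet, yellow, blue → 746; orange ×10^3 → 746000 Ω.
Series: 728000 + 746000 = 1474000 Ω.

1474000 Ω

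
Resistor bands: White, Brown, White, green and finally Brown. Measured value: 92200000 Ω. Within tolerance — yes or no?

White → 9 (first significant figure)
Brown → 1 (second significant figure)
White → 9 (third significant figure)
Green → ×10^5 multiplier
Brown → ±1% tolerance
919 × 100000 = 91900000 Ω
Allowed range: 90981000 Ω to 92819000 Ω.
92200000 Ω lies inside that range.

yes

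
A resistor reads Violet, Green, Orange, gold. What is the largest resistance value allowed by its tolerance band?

78750 Ω

Violet → 7 (first significant figure)
Green → 5 (second significant figure)
Orange → ×10^3 multiplier
Gold → ±5% tolerance
75 × 1000 = 75000 Ω
Largest = 75000 × (1 + 5/100) = 78750 Ω.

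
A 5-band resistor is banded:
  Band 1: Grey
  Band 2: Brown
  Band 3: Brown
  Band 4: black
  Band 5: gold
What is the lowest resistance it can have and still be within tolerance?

Grey → 8 (first significant figure)
Brown → 1 (second significant figure)
Brown → 1 (third significant figure)
Black → ×1 multiplier
Gold → ±5% tolerance
811 × 1 = 811 Ω
Lowest = 811 × (1 − 5/100) = 770.45 Ω.

770.45 Ω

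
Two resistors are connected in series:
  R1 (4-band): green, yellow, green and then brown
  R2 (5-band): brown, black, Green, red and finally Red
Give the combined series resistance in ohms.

5410500 Ω

R1: green, yellow → 54; green ×10^5 → 5400000 Ω.
R2: brown, black, green → 105; red ×10^2 → 10500 Ω.
Series: 5400000 + 10500 = 5410500 Ω.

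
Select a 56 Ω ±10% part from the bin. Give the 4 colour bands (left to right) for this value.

green, blue, black, silver

56 Ω = 56 × 10^0.
5 → green
6 → blue
Multiplier 10^0 → black.
±10% tolerance → silver.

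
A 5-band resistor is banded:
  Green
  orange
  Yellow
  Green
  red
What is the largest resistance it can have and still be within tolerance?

54468000 Ω

Green → 5 (first significant figure)
Orange → 3 (second significant figure)
Yellow → 4 (third significant figure)
Green → ×10^5 multiplier
Red → ±2% tolerance
534 × 100000 = 53400000 Ω
Largest = 53400000 × (1 + 2/100) = 54468000 Ω.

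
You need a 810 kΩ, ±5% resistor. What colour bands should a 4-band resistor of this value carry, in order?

810000 Ω = 81 × 10^4.
8 → grey
1 → brown
Multiplier 10^4 → yellow.
±5% tolerance → gold.

grey, brown, yellow, gold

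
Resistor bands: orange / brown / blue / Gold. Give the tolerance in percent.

The last band, gold, is the tolerance band.
Gold corresponds to ±5%.

±5%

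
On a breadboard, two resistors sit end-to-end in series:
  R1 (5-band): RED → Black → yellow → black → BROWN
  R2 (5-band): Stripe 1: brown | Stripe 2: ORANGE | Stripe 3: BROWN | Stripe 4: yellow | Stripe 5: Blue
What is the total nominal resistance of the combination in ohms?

1310204 Ω

R1: red, black, yellow → 204; black ×1 → 204 Ω.
R2: brown, orange, brown → 131; yellow ×10^4 → 1310000 Ω.
Series: 204 + 1310000 = 1310204 Ω.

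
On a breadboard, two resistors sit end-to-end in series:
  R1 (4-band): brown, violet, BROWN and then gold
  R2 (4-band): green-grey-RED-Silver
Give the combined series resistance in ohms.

R1: brown, violet → 17; brown ×10 → 170 Ω.
R2: green, grey → 58; red ×10^2 → 5800 Ω.
Series: 170 + 5800 = 5970 Ω.

5970 Ω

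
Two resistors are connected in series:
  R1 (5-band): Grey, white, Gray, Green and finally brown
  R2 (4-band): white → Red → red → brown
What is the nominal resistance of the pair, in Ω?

89809200 Ω

R1: grey, white, grey → 898; green ×10^5 → 89800000 Ω.
R2: white, red → 92; red ×10^2 → 9200 Ω.
Series: 89800000 + 9200 = 89809200 Ω.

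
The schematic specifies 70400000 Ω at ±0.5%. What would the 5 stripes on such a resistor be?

violet, black, yellow, green, green

70400000 Ω = 704 × 10^5.
7 → violet
0 → black
4 → yellow
Multiplier 10^5 → green.
±0.5% tolerance → green.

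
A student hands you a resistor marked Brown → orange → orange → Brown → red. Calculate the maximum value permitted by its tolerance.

1356.6 Ω

Brown → 1 (first significant figure)
Orange → 3 (second significant figure)
Orange → 3 (third significant figure)
Brown → ×10 multiplier
Red → ±2% tolerance
133 × 10 = 1330 Ω
Maximum = 1330 × (1 + 2/100) = 1356.6 Ω.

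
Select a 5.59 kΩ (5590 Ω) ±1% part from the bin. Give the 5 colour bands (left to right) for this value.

5590 Ω = 559 × 10^1.
5 → green
5 → green
9 → white
Multiplier 10^1 → brown.
±1% tolerance → brown.

green, green, white, brown, brown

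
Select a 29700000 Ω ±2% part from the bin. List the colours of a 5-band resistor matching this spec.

red, white, violet, green, red

29700000 Ω = 297 × 10^5.
2 → red
9 → white
7 → violet
Multiplier 10^5 → green.
±2% tolerance → red.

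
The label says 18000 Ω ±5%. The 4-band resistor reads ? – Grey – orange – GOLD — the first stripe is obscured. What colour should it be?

18000 Ω = 18 × 10^3.
The first band gives digit 1 of the significand, and 1 is brown.

brown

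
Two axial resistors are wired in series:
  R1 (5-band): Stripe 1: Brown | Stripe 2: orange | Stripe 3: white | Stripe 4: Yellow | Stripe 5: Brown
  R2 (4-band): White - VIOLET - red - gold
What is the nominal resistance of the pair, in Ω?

1399700 Ω

R1: brown, orange, white → 139; yellow ×10^4 → 1390000 Ω.
R2: white, violet → 97; red ×10^2 → 9700 Ω.
Series: 1390000 + 9700 = 1399700 Ω.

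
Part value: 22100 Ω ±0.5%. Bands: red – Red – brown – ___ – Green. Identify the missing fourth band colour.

red

22100 Ω = 221 × 10^2.
The fourth band is the multiplier, 10^2, which is red.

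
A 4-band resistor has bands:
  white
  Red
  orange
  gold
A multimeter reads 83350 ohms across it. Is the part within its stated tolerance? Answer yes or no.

White → 9 (first significant figure)
Red → 2 (second significant figure)
Orange → ×10^3 multiplier
Gold → ±5% tolerance
92 × 1000 = 92000 Ω
Allowed range: 87400 Ω to 96600 Ω.
83350 ohms lies outside that range.

no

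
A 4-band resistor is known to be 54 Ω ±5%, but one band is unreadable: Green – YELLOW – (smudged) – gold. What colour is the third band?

black

54 Ω = 54 × 10^0.
The third band is the multiplier, 10^0, which is black.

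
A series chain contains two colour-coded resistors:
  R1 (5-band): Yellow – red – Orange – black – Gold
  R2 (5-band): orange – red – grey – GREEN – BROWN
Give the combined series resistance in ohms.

R1: yellow, red, orange → 423; black ×1 → 423 Ω.
R2: orange, red, grey → 328; green ×10^5 → 32800000 Ω.
Series: 423 + 32800000 = 32800423 Ω.

32800423 Ω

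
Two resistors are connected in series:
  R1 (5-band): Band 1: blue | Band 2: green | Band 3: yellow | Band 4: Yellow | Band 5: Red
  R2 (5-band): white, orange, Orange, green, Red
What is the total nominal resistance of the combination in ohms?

99840000 Ω

R1: blue, green, yellow → 654; yellow ×10^4 → 6540000 Ω.
R2: white, orange, orange → 933; green ×10^5 → 93300000 Ω.
Series: 6540000 + 93300000 = 99840000 Ω.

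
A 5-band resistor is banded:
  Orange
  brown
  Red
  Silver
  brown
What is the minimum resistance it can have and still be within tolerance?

3.0888 Ω

Orange → 3 (first significant figure)
Brown → 1 (second significant figure)
Red → 2 (third significant figure)
Silver → ×0.01 multiplier
Brown → ±1% tolerance
312 × 0.01 = 3.12 Ω
Minimum = 3.12 × (1 − 1/100) = 3.0888 Ω.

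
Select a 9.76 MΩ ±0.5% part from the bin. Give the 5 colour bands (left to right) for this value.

9760000 Ω = 976 × 10^4.
9 → white
7 → violet
6 → blue
Multiplier 10^4 → yellow.
±0.5% tolerance → green.

white, violet, blue, yellow, green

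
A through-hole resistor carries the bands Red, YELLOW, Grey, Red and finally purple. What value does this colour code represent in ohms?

Red → 2 (first significant figure)
Yellow → 4 (second significant figure)
Grey → 8 (third significant figure)
Red → ×10^2 multiplier
248 × 100 = 24800 Ω

24800 Ω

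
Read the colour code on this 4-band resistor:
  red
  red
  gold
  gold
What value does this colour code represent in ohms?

2.2 Ω

Red → 2 (first significant figure)
Red → 2 (second significant figure)
Gold → ×0.1 multiplier
22 × 0.1 = 2.2 Ω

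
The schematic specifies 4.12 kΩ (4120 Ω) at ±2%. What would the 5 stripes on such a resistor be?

4120 Ω = 412 × 10^1.
4 → yellow
1 → brown
2 → red
Multiplier 10^1 → brown.
±2% tolerance → red.

yellow, brown, red, brown, red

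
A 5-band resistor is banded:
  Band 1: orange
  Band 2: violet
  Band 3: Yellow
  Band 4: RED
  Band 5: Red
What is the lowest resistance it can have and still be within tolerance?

36652 Ω

Orange → 3 (first significant figure)
Violet → 7 (second significant figure)
Yellow → 4 (third significant figure)
Red → ×10^2 multiplier
Red → ±2% tolerance
374 × 100 = 37400 Ω
Lowest = 37400 × (1 − 2/100) = 36652 Ω.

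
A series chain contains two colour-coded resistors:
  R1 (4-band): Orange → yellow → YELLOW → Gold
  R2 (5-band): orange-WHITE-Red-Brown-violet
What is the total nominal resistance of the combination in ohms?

R1: orange, yellow → 34; yellow ×10^4 → 340000 Ω.
R2: orange, white, red → 392; brown ×10 → 3920 Ω.
Series: 340000 + 3920 = 343920 Ω.

343920 Ω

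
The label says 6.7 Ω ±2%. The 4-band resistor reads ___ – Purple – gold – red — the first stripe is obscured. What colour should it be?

6.7 Ω = 67 × 10^-1.
The first band gives digit 6 of the significand, and 6 is blue.

blue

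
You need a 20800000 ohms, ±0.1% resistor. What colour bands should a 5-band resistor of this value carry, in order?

red, black, grey, green, violet

20800000 Ω = 208 × 10^5.
2 → red
0 → black
8 → grey
Multiplier 10^5 → green.
±0.1% tolerance → violet.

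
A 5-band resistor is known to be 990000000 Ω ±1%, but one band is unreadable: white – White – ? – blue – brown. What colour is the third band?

990000000 Ω = 990 × 10^6.
The third band gives digit 0 of the significand, and 0 is black.

black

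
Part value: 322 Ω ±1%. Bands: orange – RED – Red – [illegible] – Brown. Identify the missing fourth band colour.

black

322 Ω = 322 × 10^0.
The fourth band is the multiplier, 10^0, which is black.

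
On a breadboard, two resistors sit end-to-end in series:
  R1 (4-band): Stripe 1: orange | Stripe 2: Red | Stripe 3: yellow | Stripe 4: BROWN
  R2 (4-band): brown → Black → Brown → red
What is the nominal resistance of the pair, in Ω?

320100 Ω

R1: orange, red → 32; yellow ×10^4 → 320000 Ω.
R2: brown, black → 10; brown ×10 → 100 Ω.
Series: 320000 + 100 = 320100 Ω.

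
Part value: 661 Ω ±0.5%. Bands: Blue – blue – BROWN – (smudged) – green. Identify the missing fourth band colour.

661 Ω = 661 × 10^0.
The fourth band is the multiplier, 10^0, which is black.

black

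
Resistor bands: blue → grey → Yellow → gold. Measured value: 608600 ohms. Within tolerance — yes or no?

no

Blue → 6 (first significant figure)
Grey → 8 (second significant figure)
Yellow → ×10^4 multiplier
Gold → ±5% tolerance
68 × 10000 = 680000 Ω
Allowed range: 646000 Ω to 714000 Ω.
608600 ohms lies outside that range.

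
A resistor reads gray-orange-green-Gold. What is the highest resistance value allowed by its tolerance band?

8715000 Ω

Grey → 8 (first significant figure)
Orange → 3 (second significant figure)
Green → ×10^5 multiplier
Gold → ±5% tolerance
83 × 100000 = 8300000 Ω
Highest = 8300000 × (1 + 5/100) = 8715000 Ω.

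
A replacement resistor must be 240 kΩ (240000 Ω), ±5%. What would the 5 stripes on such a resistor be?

240000 Ω = 240 × 10^3.
2 → red
4 → yellow
0 → black
Multiplier 10^3 → orange.
±5% tolerance → gold.

red, yellow, black, orange, gold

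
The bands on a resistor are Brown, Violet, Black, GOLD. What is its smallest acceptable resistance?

16.15 Ω

Brown → 1 (first significant figure)
Violet → 7 (second significant figure)
Black → ×1 multiplier
Gold → ±5% tolerance
17 × 1 = 17 Ω
Smallest = 17 × (1 − 5/100) = 16.15 Ω.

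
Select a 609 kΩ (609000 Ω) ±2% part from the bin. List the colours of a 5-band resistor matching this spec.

blue, black, white, orange, red

609000 Ω = 609 × 10^3.
6 → blue
0 → black
9 → white
Multiplier 10^3 → orange.
±2% tolerance → red.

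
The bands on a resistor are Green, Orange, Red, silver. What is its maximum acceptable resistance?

Green → 5 (first significant figure)
Orange → 3 (second significant figure)
Red → ×10^2 multiplier
Silver → ±10% tolerance
53 × 100 = 5300 Ω
Maximum = 5300 × (1 + 10/100) = 5830 Ω.

5830 Ω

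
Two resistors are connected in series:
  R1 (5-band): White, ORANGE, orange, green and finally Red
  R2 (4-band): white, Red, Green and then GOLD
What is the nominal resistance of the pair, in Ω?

102500000 Ω

R1: white, orange, orange → 933; green ×10^5 → 93300000 Ω.
R2: white, red → 92; green ×10^5 → 9200000 Ω.
Series: 93300000 + 9200000 = 102500000 Ω.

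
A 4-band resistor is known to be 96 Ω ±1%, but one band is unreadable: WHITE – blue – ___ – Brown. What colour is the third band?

96 Ω = 96 × 10^0.
The third band is the multiplier, 10^0, which is black.

black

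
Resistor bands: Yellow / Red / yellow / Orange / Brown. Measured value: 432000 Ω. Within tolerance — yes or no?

Yellow → 4 (first significant figure)
Red → 2 (second significant figure)
Yellow → 4 (third significant figure)
Orange → ×10^3 multiplier
Brown → ±1% tolerance
424 × 1000 = 424000 Ω
Allowed range: 419760 Ω to 428240 Ω.
432000 Ω lies outside that range.

no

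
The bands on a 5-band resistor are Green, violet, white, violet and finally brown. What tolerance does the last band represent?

The last band, brown, is the tolerance band.
Brown corresponds to ±1%.

±1%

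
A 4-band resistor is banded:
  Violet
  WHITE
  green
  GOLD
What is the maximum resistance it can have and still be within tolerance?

8295000 Ω

Violet → 7 (first significant figure)
White → 9 (second significant figure)
Green → ×10^5 multiplier
Gold → ±5% tolerance
79 × 100000 = 7900000 Ω
Maximum = 7900000 × (1 + 5/100) = 8295000 Ω.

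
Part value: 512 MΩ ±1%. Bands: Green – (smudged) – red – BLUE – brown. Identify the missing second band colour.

brown

512000000 Ω = 512 × 10^6.
The second band gives digit 1 of the significand, and 1 is brown.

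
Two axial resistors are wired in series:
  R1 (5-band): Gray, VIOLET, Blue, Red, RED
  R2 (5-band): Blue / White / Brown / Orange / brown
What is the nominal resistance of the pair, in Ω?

778600 Ω

R1: grey, violet, blue → 876; red ×10^2 → 87600 Ω.
R2: blue, white, brown → 691; orange ×10^3 → 691000 Ω.
Series: 87600 + 691000 = 778600 Ω.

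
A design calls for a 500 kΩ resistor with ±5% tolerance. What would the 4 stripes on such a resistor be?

green, black, yellow, gold

500000 Ω = 50 × 10^4.
5 → green
0 → black
Multiplier 10^4 → yellow.
±5% tolerance → gold.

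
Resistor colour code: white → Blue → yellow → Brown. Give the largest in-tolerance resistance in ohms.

White → 9 (first significant figure)
Blue → 6 (second significant figure)
Yellow → ×10^4 multiplier
Brown → ±1% tolerance
96 × 10000 = 960000 Ω
Largest = 960000 × (1 + 1/100) = 969600 Ω.

969600 Ω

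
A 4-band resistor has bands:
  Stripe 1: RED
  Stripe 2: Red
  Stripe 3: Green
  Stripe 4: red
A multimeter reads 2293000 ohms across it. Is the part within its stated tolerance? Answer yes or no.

no

Red → 2 (first significant figure)
Red → 2 (second significant figure)
Green → ×10^5 multiplier
Red → ±2% tolerance
22 × 100000 = 2200000 Ω
Allowed range: 2156000 Ω to 2244000 Ω.
2293000 ohms lies outside that range.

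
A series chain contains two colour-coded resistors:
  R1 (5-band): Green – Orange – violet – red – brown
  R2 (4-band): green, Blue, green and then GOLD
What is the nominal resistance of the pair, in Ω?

5653700 Ω

R1: green, orange, violet → 537; red ×10^2 → 53700 Ω.
R2: green, blue → 56; green ×10^5 → 5600000 Ω.
Series: 53700 + 5600000 = 5653700 Ω.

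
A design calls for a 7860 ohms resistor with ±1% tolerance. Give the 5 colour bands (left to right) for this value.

7860 Ω = 786 × 10^1.
7 → violet
8 → grey
6 → blue
Multiplier 10^1 → brown.
±1% tolerance → brown.

violet, grey, blue, brown, brown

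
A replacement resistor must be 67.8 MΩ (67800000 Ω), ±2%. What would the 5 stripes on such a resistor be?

blue, violet, grey, green, red

67800000 Ω = 678 × 10^5.
6 → blue
7 → violet
8 → grey
Multiplier 10^5 → green.
±2% tolerance → red.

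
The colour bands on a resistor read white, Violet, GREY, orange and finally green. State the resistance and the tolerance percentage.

White → 9 (first significant figure)
Violet → 7 (second significant figure)
Grey → 8 (third significant figure)
Orange → ×10^3 multiplier
Green → ±0.5% tolerance
978 × 1000 = 978000 Ω

978000 Ω ±0.5%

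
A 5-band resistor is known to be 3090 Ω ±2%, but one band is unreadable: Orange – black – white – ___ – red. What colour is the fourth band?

brown

3090 Ω = 309 × 10^1.
The fourth band is the multiplier, 10^1, which is brown.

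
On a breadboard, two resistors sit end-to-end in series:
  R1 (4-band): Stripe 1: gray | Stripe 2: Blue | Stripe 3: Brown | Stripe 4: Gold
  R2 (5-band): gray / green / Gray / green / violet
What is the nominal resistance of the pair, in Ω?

85800860 Ω

R1: grey, blue → 86; brown ×10 → 860 Ω.
R2: grey, green, grey → 858; green ×10^5 → 85800000 Ω.
Series: 860 + 85800000 = 85800860 Ω.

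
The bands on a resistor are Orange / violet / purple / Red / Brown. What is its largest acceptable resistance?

38077 Ω

Orange → 3 (first significant figure)
Violet → 7 (second significant figure)
Violet → 7 (third significant figure)
Red → ×10^2 multiplier
Brown → ±1% tolerance
377 × 100 = 37700 Ω
Largest = 37700 × (1 + 1/100) = 38077 Ω.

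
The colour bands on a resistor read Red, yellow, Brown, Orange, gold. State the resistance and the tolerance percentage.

Red → 2 (first significant figure)
Yellow → 4 (second significant figure)
Brown → 1 (third significant figure)
Orange → ×10^3 multiplier
Gold → ±5% tolerance
241 × 1000 = 241000 Ω

241000 Ω ±5%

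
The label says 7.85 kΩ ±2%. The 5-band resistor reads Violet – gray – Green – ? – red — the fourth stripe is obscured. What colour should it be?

7850 Ω = 785 × 10^1.
The fourth band is the multiplier, 10^1, which is brown.

brown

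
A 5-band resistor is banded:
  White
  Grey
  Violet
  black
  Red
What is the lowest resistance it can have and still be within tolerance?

White → 9 (first significant figure)
Grey → 8 (second significant figure)
Violet → 7 (third significant figure)
Black → ×1 multiplier
Red → ±2% tolerance
987 × 1 = 987 Ω
Lowest = 987 × (1 − 2/100) = 967.26 Ω.

967.26 Ω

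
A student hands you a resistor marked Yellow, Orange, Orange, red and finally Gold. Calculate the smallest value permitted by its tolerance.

41135 Ω

Yellow → 4 (first significant figure)
Orange → 3 (second significant figure)
Orange → 3 (third significant figure)
Red → ×10^2 multiplier
Gold → ±5% tolerance
433 × 100 = 43300 Ω
Smallest = 43300 × (1 − 5/100) = 41135 Ω.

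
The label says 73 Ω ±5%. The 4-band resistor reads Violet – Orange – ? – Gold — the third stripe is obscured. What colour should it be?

black

73 Ω = 73 × 10^0.
The third band is the multiplier, 10^0, which is black.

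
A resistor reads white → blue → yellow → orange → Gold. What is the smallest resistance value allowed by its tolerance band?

915800 Ω

White → 9 (first significant figure)
Blue → 6 (second significant figure)
Yellow → 4 (third significant figure)
Orange → ×10^3 multiplier
Gold → ±5% tolerance
964 × 1000 = 964000 Ω
Smallest = 964000 × (1 − 5/100) = 915800 Ω.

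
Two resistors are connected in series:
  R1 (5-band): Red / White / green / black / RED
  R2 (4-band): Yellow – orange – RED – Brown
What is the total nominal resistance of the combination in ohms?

4595 Ω

R1: red, white, green → 295; black ×1 → 295 Ω.
R2: yellow, orange → 43; red ×10^2 → 4300 Ω.
Series: 295 + 4300 = 4595 Ω.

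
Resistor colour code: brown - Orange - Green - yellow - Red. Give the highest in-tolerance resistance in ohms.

Brown → 1 (first significant figure)
Orange → 3 (second significant figure)
Green → 5 (third significant figure)
Yellow → ×10^4 multiplier
Red → ±2% tolerance
135 × 10000 = 1350000 Ω
Highest = 1350000 × (1 + 2/100) = 1377000 Ω.

1377000 Ω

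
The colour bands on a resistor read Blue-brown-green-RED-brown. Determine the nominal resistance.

61500 Ω

Blue → 6 (first significant figure)
Brown → 1 (second significant figure)
Green → 5 (third significant figure)
Red → ×10^2 multiplier
615 × 100 = 61500 Ω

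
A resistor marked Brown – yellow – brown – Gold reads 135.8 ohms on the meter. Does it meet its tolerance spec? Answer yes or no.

Brown → 1 (first significant figure)
Yellow → 4 (second significant figure)
Brown → ×10 multiplier
Gold → ±5% tolerance
14 × 10 = 140 Ω
Allowed range: 133 Ω to 147 Ω.
135.8 ohms lies inside that range.

yes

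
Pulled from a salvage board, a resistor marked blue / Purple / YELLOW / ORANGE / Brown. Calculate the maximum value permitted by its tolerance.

680740 Ω

Blue → 6 (first significant figure)
Violet → 7 (second significant figure)
Yellow → 4 (third significant figure)
Orange → ×10^3 multiplier
Brown → ±1% tolerance
674 × 1000 = 674000 Ω
Maximum = 674000 × (1 + 1/100) = 680740 Ω.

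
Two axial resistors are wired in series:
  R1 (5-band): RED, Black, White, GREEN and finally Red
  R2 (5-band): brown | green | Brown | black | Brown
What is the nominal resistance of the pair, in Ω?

20900151 Ω

R1: red, black, white → 209; green ×10^5 → 20900000 Ω.
R2: brown, green, brown → 151; black ×1 → 151 Ω.
Series: 20900000 + 151 = 20900151 Ω.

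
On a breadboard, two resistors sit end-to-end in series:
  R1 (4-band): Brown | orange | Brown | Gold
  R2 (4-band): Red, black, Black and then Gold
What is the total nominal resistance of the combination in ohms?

150 Ω

R1: brown, orange → 13; brown ×10 → 130 Ω.
R2: red, black → 20; black ×1 → 20 Ω.
Series: 130 + 20 = 150 Ω.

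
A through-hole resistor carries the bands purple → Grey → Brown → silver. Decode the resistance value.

Violet → 7 (first significant figure)
Grey → 8 (second significant figure)
Brown → ×10 multiplier
78 × 10 = 780 Ω

780 Ω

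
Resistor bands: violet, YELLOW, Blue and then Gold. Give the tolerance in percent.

The last band, gold, is the tolerance band.
Gold corresponds to ±5%.

±5%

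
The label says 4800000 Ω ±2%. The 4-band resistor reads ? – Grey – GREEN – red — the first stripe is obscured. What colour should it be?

4800000 Ω = 48 × 10^5.
The first band gives digit 4 of the significand, and 4 is yellow.

yellow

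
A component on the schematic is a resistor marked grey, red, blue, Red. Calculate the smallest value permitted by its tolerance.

Grey → 8 (first significant figure)
Red → 2 (second significant figure)
Blue → ×10^6 multiplier
Red → ±2% tolerance
82 × 1000000 = 82000000 Ω
Smallest = 82000000 × (1 − 2/100) = 80360000 Ω.

80360000 Ω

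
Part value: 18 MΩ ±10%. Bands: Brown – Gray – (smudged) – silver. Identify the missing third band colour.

18000000 Ω = 18 × 10^6.
The third band is the multiplier, 10^6, which is blue.

blue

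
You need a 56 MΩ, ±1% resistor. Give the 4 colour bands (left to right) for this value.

56000000 Ω = 56 × 10^6.
5 → green
6 → blue
Multiplier 10^6 → blue.
±1% tolerance → brown.

green, blue, blue, brown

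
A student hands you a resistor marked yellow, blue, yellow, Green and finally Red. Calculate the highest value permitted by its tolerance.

47328000 Ω

Yellow → 4 (first significant figure)
Blue → 6 (second significant figure)
Yellow → 4 (third significant figure)
Green → ×10^5 multiplier
Red → ±2% tolerance
464 × 100000 = 46400000 Ω
Highest = 46400000 × (1 + 2/100) = 47328000 Ω.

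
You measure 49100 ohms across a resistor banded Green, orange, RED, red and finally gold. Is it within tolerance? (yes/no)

no

Green → 5 (first significant figure)
Orange → 3 (second significant figure)
Red → 2 (third significant figure)
Red → ×10^2 multiplier
Gold → ±5% tolerance
532 × 100 = 53200 Ω
Allowed range: 50540 Ω to 55860 Ω.
49100 ohms lies outside that range.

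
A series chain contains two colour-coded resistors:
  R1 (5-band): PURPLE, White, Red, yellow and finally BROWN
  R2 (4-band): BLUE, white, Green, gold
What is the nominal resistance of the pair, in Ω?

14820000 Ω

R1: violet, white, red → 792; yellow ×10^4 → 7920000 Ω.
R2: blue, white → 69; green ×10^5 → 6900000 Ω.
Series: 7920000 + 6900000 = 14820000 Ω.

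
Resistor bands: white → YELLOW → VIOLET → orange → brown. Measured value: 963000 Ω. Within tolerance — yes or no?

White → 9 (first significant figure)
Yellow → 4 (second significant figure)
Violet → 7 (third significant figure)
Orange → ×10^3 multiplier
Brown → ±1% tolerance
947 × 1000 = 947000 Ω
Allowed range: 937530 Ω to 956470 Ω.
963000 Ω lies outside that range.

no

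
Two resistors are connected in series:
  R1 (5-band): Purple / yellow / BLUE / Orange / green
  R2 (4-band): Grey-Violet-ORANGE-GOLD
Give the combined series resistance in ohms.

833000 Ω

R1: violet, yellow, blue → 746; orange ×10^3 → 746000 Ω.
R2: grey, violet → 87; orange ×10^3 → 87000 Ω.
Series: 746000 + 87000 = 833000 Ω.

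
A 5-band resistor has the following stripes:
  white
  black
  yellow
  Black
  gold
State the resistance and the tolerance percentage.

White → 9 (first significant figure)
Black → 0 (second significant figure)
Yellow → 4 (third significant figure)
Black → ×1 multiplier
Gold → ±5% tolerance
904 × 1 = 904 Ω

904 Ω ±5%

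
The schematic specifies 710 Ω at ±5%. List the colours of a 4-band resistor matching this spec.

violet, brown, brown, gold

710 Ω = 71 × 10^1.
7 → violet
1 → brown
Multiplier 10^1 → brown.
±5% tolerance → gold.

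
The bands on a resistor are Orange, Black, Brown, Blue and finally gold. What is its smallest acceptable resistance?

285950000 Ω

Orange → 3 (first significant figure)
Black → 0 (second significant figure)
Brown → 1 (third significant figure)
Blue → ×10^6 multiplier
Gold → ±5% tolerance
301 × 1000000 = 301000000 Ω
Smallest = 301000000 × (1 − 5/100) = 285950000 Ω.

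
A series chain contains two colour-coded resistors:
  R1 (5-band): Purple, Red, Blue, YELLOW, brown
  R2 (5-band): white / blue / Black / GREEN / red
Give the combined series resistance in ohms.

103260000 Ω

R1: violet, red, blue → 726; yellow ×10^4 → 7260000 Ω.
R2: white, blue, black → 960; green ×10^5 → 96000000 Ω.
Series: 7260000 + 96000000 = 103260000 Ω.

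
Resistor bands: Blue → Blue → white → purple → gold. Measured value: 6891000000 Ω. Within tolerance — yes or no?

yes

Blue → 6 (first significant figure)
Blue → 6 (second significant figure)
White → 9 (third significant figure)
Violet → ×10^7 multiplier
Gold → ±5% tolerance
669 × 10000000 = 6690000000 Ω
Allowed range: 6355500000 Ω to 7024500000 Ω.
6891000000 Ω lies inside that range.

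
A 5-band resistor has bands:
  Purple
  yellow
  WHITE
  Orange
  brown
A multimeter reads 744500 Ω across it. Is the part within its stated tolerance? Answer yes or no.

Violet → 7 (first significant figure)
Yellow → 4 (second significant figure)
White → 9 (third significant figure)
Orange → ×10^3 multiplier
Brown → ±1% tolerance
749 × 1000 = 749000 Ω
Allowed range: 741510 Ω to 756490 Ω.
744500 Ω lies inside that range.

yes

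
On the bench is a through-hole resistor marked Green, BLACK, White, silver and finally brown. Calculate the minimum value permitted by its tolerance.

5.0391 Ω

Green → 5 (first significant figure)
Black → 0 (second significant figure)
White → 9 (third significant figure)
Silver → ×0.01 multiplier
Brown → ±1% tolerance
509 × 0.01 = 5.09 Ω
Minimum = 5.09 × (1 − 1/100) = 5.0391 Ω.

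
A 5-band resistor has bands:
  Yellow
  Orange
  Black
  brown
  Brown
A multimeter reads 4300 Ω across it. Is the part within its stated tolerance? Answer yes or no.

yes

Yellow → 4 (first significant figure)
Orange → 3 (second significant figure)
Black → 0 (third significant figure)
Brown → ×10 multiplier
Brown → ±1% tolerance
430 × 10 = 4300 Ω
Allowed range: 4257 Ω to 4343 Ω.
4300 Ω lies inside that range.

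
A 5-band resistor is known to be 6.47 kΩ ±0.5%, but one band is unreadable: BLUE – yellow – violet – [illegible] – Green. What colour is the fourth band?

brown

6470 Ω = 647 × 10^1.
The fourth band is the multiplier, 10^1, which is brown.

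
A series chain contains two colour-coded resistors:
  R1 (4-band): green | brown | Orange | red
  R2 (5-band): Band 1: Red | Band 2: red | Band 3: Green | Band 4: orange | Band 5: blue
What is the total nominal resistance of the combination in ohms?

R1: green, brown → 51; orange ×10^3 → 51000 Ω.
R2: red, red, green → 225; orange ×10^3 → 225000 Ω.
Series: 51000 + 225000 = 276000 Ω.

276000 Ω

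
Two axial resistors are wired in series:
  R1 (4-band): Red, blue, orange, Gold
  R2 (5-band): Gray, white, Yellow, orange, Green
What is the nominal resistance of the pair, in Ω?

920000 Ω

R1: red, blue → 26; orange ×10^3 → 26000 Ω.
R2: grey, white, yellow → 894; orange ×10^3 → 894000 Ω.
Series: 26000 + 894000 = 920000 Ω.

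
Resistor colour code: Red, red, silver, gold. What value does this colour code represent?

Red → 2 (first significant figure)
Red → 2 (second significant figure)
Silver → ×0.01 multiplier
22 × 0.01 = 0.22 Ω

0.22 Ω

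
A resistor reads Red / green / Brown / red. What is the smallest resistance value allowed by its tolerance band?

245 Ω

Red → 2 (first significant figure)
Green → 5 (second significant figure)
Brown → ×10 multiplier
Red → ±2% tolerance
25 × 10 = 250 Ω
Smallest = 250 × (1 − 2/100) = 245 Ω.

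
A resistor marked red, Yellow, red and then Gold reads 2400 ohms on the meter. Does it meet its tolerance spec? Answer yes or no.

yes

Red → 2 (first significant figure)
Yellow → 4 (second significant figure)
Red → ×10^2 multiplier
Gold → ±5% tolerance
24 × 100 = 2400 Ω
Allowed range: 2280 Ω to 2520 Ω.
2400 ohms lies inside that range.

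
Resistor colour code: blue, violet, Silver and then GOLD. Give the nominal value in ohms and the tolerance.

0.67 Ω ±5%

Blue → 6 (first significant figure)
Violet → 7 (second significant figure)
Silver → ×0.01 multiplier
Gold → ±5% tolerance
67 × 0.01 = 0.67 Ω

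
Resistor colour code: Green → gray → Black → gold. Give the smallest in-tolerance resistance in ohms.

Green → 5 (first significant figure)
Grey → 8 (second significant figure)
Black → ×1 multiplier
Gold → ±5% tolerance
58 × 1 = 58 Ω
Smallest = 58 × (1 − 5/100) = 55.1 Ω.

55.1 Ω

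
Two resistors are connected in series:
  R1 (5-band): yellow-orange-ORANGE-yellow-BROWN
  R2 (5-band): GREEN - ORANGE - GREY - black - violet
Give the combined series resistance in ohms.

R1: yellow, orange, orange → 433; yellow ×10^4 → 4330000 Ω.
R2: green, orange, grey → 538; black ×1 → 538 Ω.
Series: 4330000 + 538 = 4330538 Ω.

4330538 Ω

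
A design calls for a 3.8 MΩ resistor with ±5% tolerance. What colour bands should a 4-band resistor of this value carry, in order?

orange, grey, green, gold

3800000 Ω = 38 × 10^5.
3 → orange
8 → grey
Multiplier 10^5 → green.
±5% tolerance → gold.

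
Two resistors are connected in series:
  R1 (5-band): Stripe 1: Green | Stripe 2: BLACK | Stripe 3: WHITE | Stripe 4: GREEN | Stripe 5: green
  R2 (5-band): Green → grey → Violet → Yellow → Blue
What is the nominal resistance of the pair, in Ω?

R1: green, black, white → 509; green ×10^5 → 50900000 Ω.
R2: green, grey, violet → 587; yellow ×10^4 → 5870000 Ω.
Series: 50900000 + 5870000 = 56770000 Ω.

56770000 Ω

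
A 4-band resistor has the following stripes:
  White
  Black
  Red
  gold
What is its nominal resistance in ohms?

White → 9 (first significant figure)
Black → 0 (second significant figure)
Red → ×10^2 multiplier
90 × 100 = 9000 Ω

9000 Ω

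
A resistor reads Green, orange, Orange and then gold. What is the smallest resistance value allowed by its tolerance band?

50350 Ω

Green → 5 (first significant figure)
Orange → 3 (second significant figure)
Orange → ×10^3 multiplier
Gold → ±5% tolerance
53 × 1000 = 53000 Ω
Smallest = 53000 × (1 − 5/100) = 50350 Ω.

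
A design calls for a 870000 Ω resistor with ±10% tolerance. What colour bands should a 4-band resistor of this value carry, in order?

870000 Ω = 87 × 10^4.
8 → grey
7 → violet
Multiplier 10^4 → yellow.
±10% tolerance → silver.

grey, violet, yellow, silver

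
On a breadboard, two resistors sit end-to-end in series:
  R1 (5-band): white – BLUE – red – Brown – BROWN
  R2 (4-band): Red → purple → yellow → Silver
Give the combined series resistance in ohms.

279620 Ω

R1: white, blue, red → 962; brown ×10 → 9620 Ω.
R2: red, violet → 27; yellow ×10^4 → 270000 Ω.
Series: 9620 + 270000 = 279620 Ω.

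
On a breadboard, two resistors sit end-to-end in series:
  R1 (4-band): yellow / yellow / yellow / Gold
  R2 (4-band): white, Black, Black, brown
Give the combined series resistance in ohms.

440090 Ω

R1: yellow, yellow → 44; yellow ×10^4 → 440000 Ω.
R2: white, black → 90; black ×1 → 90 Ω.
Series: 440000 + 90 = 440090 Ω.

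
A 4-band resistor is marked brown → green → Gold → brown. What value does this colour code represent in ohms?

Brown → 1 (first significant figure)
Green → 5 (second significant figure)
Gold → ×0.1 multiplier
15 × 0.1 = 1.5 Ω

1.5 Ω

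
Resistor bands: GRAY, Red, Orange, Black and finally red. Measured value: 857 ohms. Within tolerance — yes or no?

no

Grey → 8 (first significant figure)
Red → 2 (second significant figure)
Orange → 3 (third significant figure)
Black → ×1 multiplier
Red → ±2% tolerance
823 × 1 = 823 Ω
Allowed range: 806.54 Ω to 839.46 Ω.
857 ohms lies outside that range.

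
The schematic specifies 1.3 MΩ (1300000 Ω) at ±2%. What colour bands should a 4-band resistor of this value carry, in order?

1300000 Ω = 13 × 10^5.
1 → brown
3 → orange
Multiplier 10^5 → green.
±2% tolerance → red.

brown, orange, green, red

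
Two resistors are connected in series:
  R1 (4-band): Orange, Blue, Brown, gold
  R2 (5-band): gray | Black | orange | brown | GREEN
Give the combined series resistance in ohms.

8390 Ω

R1: orange, blue → 36; brown ×10 → 360 Ω.
R2: grey, black, orange → 803; brown ×10 → 8030 Ω.
Series: 360 + 8030 = 8390 Ω.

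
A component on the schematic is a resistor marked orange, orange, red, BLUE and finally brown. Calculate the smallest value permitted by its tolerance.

Orange → 3 (first significant figure)
Orange → 3 (second significant figure)
Red → 2 (third significant figure)
Blue → ×10^6 multiplier
Brown → ±1% tolerance
332 × 1000000 = 332000000 Ω
Smallest = 332000000 × (1 − 1/100) = 328680000 Ω.

328680000 Ω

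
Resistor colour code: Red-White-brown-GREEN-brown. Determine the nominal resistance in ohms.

29100000 Ω

Red → 2 (first significant figure)
White → 9 (second significant figure)
Brown → 1 (third significant figure)
Green → ×10^5 multiplier
291 × 100000 = 29100000 Ω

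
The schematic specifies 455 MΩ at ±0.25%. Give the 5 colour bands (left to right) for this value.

455000000 Ω = 455 × 10^6.
4 → yellow
5 → green
5 → green
Multiplier 10^6 → blue.
±0.25% tolerance → blue.

yellow, green, green, blue, blue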